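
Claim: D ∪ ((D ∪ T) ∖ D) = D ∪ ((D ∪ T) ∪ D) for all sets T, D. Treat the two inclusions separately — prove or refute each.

Both inclusions hold.

(⊆) Let x ∈ D ∪ ((D ∪ T) ∖ D). Then either x ∈ T and x ∉ D; or x ∈ D and x ∉ T; or x ∈ T ∩ D. In each case x ∈ D ∪ ((D ∪ T) ∪ D), so D ∪ ((D ∪ T) ∖ D) ⊆ D ∪ ((D ∪ T) ∪ D).

(⊇) Let x ∈ D ∪ ((D ∪ T) ∪ D). Then either x ∈ T and x ∉ D; or x ∈ D and x ∉ T; or x ∈ T ∩ D. In each case x ∈ D ∪ ((D ∪ T) ∖ D), so D ∪ ((D ∪ T) ∪ D) ⊆ D ∪ ((D ∪ T) ∖ D).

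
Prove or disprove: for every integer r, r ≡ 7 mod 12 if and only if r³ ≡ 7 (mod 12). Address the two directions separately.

Both directions hold; the statement is true.

(⟹) Suppose r ≡ 7 mod 12. Write r = 12j + 7. Then (12j + 7)³ = 1728j³ + 3024j² + 1764j + 343 = 12(144j³ + 252j² + 147j + 28) + 7, so r³ ≡ 7 (mod 12).

(⟸) Conversely, suppose r³ ≡ 7 (mod 12). The only residue r in {0, …, 11} with r³ ≡ 7 (mod 12) is r = 7, so r ≡ 7 (mod 12).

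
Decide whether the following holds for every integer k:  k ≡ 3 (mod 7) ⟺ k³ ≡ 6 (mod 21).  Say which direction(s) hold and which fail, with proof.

Neither direction holds.

Forward direction. This fails: take k = 10. Then 10 ≡ 3 (mod 7), but 10³ = 1000 ≡ 13 (mod 21), not 6.

Converse. This fails: take k = 6. Then 6³ = 216 ≡ 6 (mod 21), yet 6 ≡ 6 (mod 7), not 3.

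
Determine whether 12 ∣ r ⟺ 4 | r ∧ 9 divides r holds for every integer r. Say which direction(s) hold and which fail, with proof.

Only the converse holds.

(⟹) This fails: take r = 12. Certainly 12 ∣ 12, but 9 ∤ 12.

(⟸) Suppose 4 ∣ r and 9 ∣ r. Any common multiple of 4 and 9 is a multiple of their lcm; here gcd(4, 9) = 1, so lcm(4, 9) = 4·9 = 36, so 36 ∣ r. Since 12 ∣ 36, it follows that 12 ∣ r.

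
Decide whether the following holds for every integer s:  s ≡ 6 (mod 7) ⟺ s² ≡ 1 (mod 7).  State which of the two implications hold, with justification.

(→) Suppose s ≡ 6 (mod 7). Write s = 7j + 6. Then (7j + 6)² = 49j² + 84j + 36 = 7(7j² + 12j + 5) + 1, so s² ≡ 1 (mod 7).

(←) This fails: take s = 1. Then 1² = 1 ≡ 1 (mod 7), yet 1 ≡ 1 (mod 7), not 6.

(⇒) holds; (⇐) fails.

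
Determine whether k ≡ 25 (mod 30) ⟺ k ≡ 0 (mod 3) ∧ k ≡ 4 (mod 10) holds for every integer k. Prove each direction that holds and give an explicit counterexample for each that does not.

(⇒) fails and (⇐) fails.

(→) This fails: k = 25 gives 25 ≡ 25 (mod 30) but 25 ≡ 1 (mod 3), so the conjunction on the right does not hold.

(←) This fails: k = 24 satisfies both congruences on the right (24 ≡ 0 mod 3 and 24 ≡ 4 mod 10) yet 24 ≡ 24 (mod 30), not 25.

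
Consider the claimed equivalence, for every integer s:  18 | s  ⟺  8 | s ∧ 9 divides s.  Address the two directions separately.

(⟹) This fails: take s = 18. Certainly 18 ∣ 18, but 8 ∤ 18.

(⟸) Suppose 8 ∣ s and 9 ∣ s. Any common multiple of 8 and 9 is a multiple of their lcm; here gcd(8, 9) = 1, so lcm(8, 9) = 8·9 = 72, so 72 ∣ s. Since 18 ∣ 72, it follows that 18 ∣ s.

Only the converse holds.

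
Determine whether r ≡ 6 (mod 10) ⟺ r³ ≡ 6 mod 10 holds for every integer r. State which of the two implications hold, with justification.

Forward direction. Suppose r ≡ 6 (mod 10). Write r = 10j + 6. Then (10j + 6)³ = 1000j³ + 1800j² + 1080j + 216 = 10(100j³ + 180j² + 108j + 21) + 6, so r³ ≡ 6 (mod 10).

Converse. For the converse, argue contrapositively. If r ≢ 6 (mod 10), then r is congruent to one of 0, 1, 2, 3, 4, 5, 7, 8, 9 modulo 10, and these give r³ ≡ 0, 1, 8, 7, 4, 5, 3, 2, 9 respectively — never 6.

Equivalent; both directions hold.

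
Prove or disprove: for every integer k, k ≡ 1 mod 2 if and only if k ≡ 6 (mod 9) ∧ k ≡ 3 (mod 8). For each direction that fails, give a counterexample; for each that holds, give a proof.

The forward direction fails; the converse holds.

(⇒) This fails: k = 1 gives 1 ≡ 1 (mod 2) but 1 ≡ 1 (mod 9), so the conjunction on the right does not hold.

(⇐) Conversely, if k ≡ 6 (mod 9) and k ≡ 3 (mod 8), then by the Chinese remainder theorem k ≡ 51 (mod 72). Since 51 ≡ 1 (mod 2) and 2 ∣ 72, we get k ≡ 1 (mod 2).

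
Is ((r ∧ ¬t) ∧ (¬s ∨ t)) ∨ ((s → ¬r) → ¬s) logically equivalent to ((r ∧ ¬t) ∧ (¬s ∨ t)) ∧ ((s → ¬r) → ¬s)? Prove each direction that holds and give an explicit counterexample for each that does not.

Not equivalent: only (⇐) holds.

(⟹) This fails. Under r = F, s = F, t = F, the left side is true but the right side is false.

(⟸) Assume the antecedent. If r is true, the consequent reduces to true regardless of the other variables. If r is false, the antecedent cannot hold. Either way the consequent holds.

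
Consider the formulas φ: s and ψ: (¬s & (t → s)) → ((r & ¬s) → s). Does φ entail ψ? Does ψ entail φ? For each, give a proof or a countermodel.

(→) Assume the antecedent. If t is true, the consequent reduces to true regardless of the other variables. If t is false, the antecedent forces (t = F, r = F, s = T) or (t = F, r = T, s = T), and the consequent holds there. Either way the consequent holds.

(←) This fails. Under t = F, r = F, s = F, the left side is false but the right side is true.

(⇒) holds; (⇐) fails.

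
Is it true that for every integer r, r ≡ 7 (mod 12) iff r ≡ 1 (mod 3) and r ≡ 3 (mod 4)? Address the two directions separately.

Both implications hold.

(⟹) Suppose r ≡ 7 (mod 12); write r = 12j + 7. Since 3 ∣ 12, reducing mod 3 gives r ≡ 7 ≡ 1 (mod 3); since 4 ∣ 12, reducing mod 4 gives r ≡ 7 ≡ 3 (mod 4).

(⟸) Conversely, if r ≡ 1 (mod 3) and r ≡ 3 (mod 4), then by the Chinese remainder theorem r ≡ 7 (mod 12). This is exactly r ≡ 7 (mod 12).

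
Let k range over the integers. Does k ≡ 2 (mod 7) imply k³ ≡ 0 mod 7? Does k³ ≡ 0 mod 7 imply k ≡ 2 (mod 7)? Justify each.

Forward direction. This fails: take k = 2. Then 2 ≡ 2 (mod 7), but 2³ = 8 ≡ 1 (mod 7), not 0.

Converse. This fails: take k = 0. Then 0³ = 0 ≡ 0 (mod 7), yet 0 ≡ 0 (mod 7), not 2.

(⇒) fails and (⇐) fails.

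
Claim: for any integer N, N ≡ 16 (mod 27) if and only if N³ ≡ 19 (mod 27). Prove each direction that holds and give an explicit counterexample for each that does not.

(→) Suppose N ≡ 16 (mod 27). Write N = 27j + 16. Then (27j + 16)³ = 19683j³ + 34992j² + 20736j + 4096 = 27(729j³ + 1296j² + 768j + 151) + 19, so N³ ≡ 19 (mod 27).

(←) This fails: take N = 7. Then 7³ = 343 ≡ 19 (mod 27), yet 7 ≡ 7 (mod 27), not 16.

Only the forward direction holds.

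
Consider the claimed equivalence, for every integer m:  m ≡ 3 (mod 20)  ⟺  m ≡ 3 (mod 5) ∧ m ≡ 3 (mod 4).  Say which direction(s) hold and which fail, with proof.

Both implications hold.

(⇒) Suppose m ≡ 3 (mod 20); write m = 20j + 3. Since 5 ∣ 20, reducing mod 5 gives m ≡ 3 (mod 5); since 4 ∣ 20, reducing mod 4 gives m ≡ 3 (mod 4).

(⇐) Conversely, if m ≡ 3 (mod 5) and m ≡ 3 (mod 4), then by the Chinese remainder theorem m ≡ 3 (mod 20). This is exactly m ≡ 3 (mod 20).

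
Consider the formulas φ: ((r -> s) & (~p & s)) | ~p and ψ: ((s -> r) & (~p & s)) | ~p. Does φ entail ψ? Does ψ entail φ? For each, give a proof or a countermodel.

Equivalent; both directions hold.

(⇐) Assume the antecedent. If r is true, the antecedent forces (r = T, s = F, p = F) or (r = T, s = T, p = F), and ((r -> s) & (~p & s)) | ~p holds there. If r is false, the antecedent forces (r = F, s = F, p = F) or (r = F, s = T, p = F), and ((r -> s) & (~p & s)) | ~p holds there. Either way ((r -> s) & (~p & s)) | ~p holds.

(⇒) Assume the antecedent. If r is true, the antecedent forces (r = T, s = F, p = F) or (r = T, s = T, p = F), and ((s -> r) & (~p & s)) | ~p holds there. If r is false, the antecedent forces (r = F, s = F, p = F) or (r = F, s = T, p = F), and ((s -> r) & (~p & s)) | ~p holds there. Either way ((s -> r) & (~p & s)) | ~p holds.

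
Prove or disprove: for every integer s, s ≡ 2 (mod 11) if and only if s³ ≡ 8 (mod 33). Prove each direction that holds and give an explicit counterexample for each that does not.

Not equivalent: only (⇐) holds.

(→) This fails: take s = 13. Then 13 ≡ 2 (mod 11), but 13³ = 2197 ≡ 19 (mod 33), not 8.

(←) Conversely, the residues r modulo 33 with r³ ≡ 8 (mod 33) are exactly {2}, and each is ≡ 2 (mod 11).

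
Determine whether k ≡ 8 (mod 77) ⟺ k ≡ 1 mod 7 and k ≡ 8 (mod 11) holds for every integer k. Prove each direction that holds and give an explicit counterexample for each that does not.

(→) Suppose k ≡ 8 (mod 77); write k = 77j + 8. Since 7 ∣ 77, reducing mod 7 gives k ≡ 8 ≡ 1 (mod 7); since 11 ∣ 77, reducing mod 11 gives k ≡ 8 (mod 11).

(←) Conversely, if k ≡ 1 (mod 7) and k ≡ 8 (mod 11), then by the Chinese remainder theorem k ≡ 8 (mod 77). This is exactly k ≡ 8 (mod 77).

Equivalent; both directions hold.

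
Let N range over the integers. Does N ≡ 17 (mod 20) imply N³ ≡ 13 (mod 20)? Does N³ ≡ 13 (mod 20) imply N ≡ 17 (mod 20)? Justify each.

The biconditional holds.

(⟸) Suppose N³ ≡ 13 (mod 20). The only residue r in {0, …, 19} with r³ ≡ 13 (mod 20) is r = 17, so N ≡ 17 (mod 20).

(⟹) Suppose N ≡ 17 (mod 20). Write N = 20j + 17. Then (20j + 17)³ = 8000j³ + 20400j² + 17340j + 4913 = 20(400j³ + 1020j² + 867j + 245) + 13, so N³ ≡ 13 (mod 20).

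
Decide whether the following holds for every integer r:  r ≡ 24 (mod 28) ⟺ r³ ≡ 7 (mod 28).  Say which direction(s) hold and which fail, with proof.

Both directions fail.

[⇒] This fails: take r = 24. Then 24 ≡ 24 (mod 28), but 24³ = 13824 ≡ 20 (mod 28), not 7.

[⇐] This fails: take r = 7. Then 7³ = 343 ≡ 7 (mod 28), yet 7 ≡ 7 (mod 28), not 24.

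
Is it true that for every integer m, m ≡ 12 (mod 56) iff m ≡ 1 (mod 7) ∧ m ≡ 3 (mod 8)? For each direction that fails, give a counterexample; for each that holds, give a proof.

(⇒) fails and (⇐) fails.

(→) This fails: m = 12 gives 12 ≡ 12 (mod 56) but 12 ≡ 5 (mod 7), so the conjunction on the right does not hold.

(←) This fails: m = 43 satisfies both congruences on the right (43 ≡ 1 mod 7 and 43 ≡ 3 mod 8) yet 43 ≡ 43 (mod 56), not 12.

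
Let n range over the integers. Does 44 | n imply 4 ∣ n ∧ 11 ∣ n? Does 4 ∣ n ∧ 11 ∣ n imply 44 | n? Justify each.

Both implications hold.

(⇐) Suppose 4 ∣ n and 11 ∣ n. Any common multiple of 4 and 11 is a multiple of their lcm; here gcd(4, 11) = 1, so lcm(4, 11) = 4·11 = 44, so 44 ∣ n.

(⇒) If 44 ∣ n, write n = 44q. Since 44 = 11·4, n = 4·(11q), so 4 ∣ n; and since 44 = 4·11, n = 11·(4q), so 11 ∣ n.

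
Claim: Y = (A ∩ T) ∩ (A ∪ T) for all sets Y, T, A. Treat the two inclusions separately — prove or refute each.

Neither inclusion holds.

(⊆) This inclusion fails. Take Y = {1}, T = ∅, A = ∅; then 1 ∈ Y but 1 ∉ (A ∩ T) ∩ (A ∪ T).

(⊇) This inclusion fails. Take Y = ∅, T = {1}, A = {1}; then 1 ∈ (A ∩ T) ∩ (A ∪ T) but 1 ∉ Y.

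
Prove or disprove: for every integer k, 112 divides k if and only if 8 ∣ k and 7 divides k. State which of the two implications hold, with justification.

(⇐) This fails: take k = 56. Both 8 ∣ 56 and 7 ∣ 56, yet 56 is not a multiple of 112 (since 56 = 0·112 + 56), so 112 ∤ 56.

(⇒) If 112 ∣ k, write k = 112q. Since 112 = 14·8, k = 8·(14q), so 8 ∣ k; and since 112 = 16·7, k = 7·(16q), so 7 ∣ k.

The forward direction holds; the converse fails.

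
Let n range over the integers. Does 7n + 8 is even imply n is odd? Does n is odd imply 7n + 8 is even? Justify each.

(⇒) fails and (⇐) fails.

Forward direction. This fails: n = 2 gives 7n + 8 = 22, which is even, but 2 is even, not odd.

Converse. This also fails: n = 1 is odd, but 7n + 8 = 15 is odd, not even.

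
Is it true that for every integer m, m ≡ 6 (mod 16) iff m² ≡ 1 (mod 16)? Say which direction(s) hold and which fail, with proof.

Forward direction. This fails: take m = 6. Then 6 ≡ 6 (mod 16), but 6² = 36 ≡ 4 (mod 16), not 1.

Converse. This fails: take m = 1. Then 1² = 1 ≡ 1 (mod 16), yet 1 ≡ 1 (mod 16), not 6.

Neither direction holds.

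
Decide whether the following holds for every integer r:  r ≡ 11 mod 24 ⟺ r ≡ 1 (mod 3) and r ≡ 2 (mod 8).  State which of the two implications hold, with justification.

Forward direction. This fails: r = 11 gives 11 ≡ 11 (mod 24) but 11 ≡ 2 (mod 3), so the conjunction on the right does not hold.

Converse. This fails: r = 10 satisfies both congruences on the right (10 ≡ 1 mod 3 and 10 ≡ 2 mod 8) yet 10 ≡ 10 (mod 24), not 11.

Both directions fail.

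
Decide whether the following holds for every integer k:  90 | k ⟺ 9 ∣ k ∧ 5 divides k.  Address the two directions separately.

Not equivalent: only (⇒) holds.

(⟸) This fails: take k = 45. Both 9 ∣ 45 and 5 ∣ 45, yet 45 is not a multiple of 90 (since 45 = 0·90 + 45), so 90 ∤ 45.

(⟹) If 90 ∣ k, write k = 90q. Since 90 = 10·9, k = 9·(10q), so 9 ∣ k; and since 90 = 18·5, k = 5·(18q), so 5 ∣ k.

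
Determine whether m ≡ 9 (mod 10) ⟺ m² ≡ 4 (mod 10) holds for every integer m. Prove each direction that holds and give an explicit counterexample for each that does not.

Neither implication holds.

Forward direction. This fails: take m = 9. Then 9 ≡ 9 (mod 10), but 9² = 81 ≡ 1 (mod 10), not 4.

Converse. This fails: take m = 2. Then 2² = 4 ≡ 4 (mod 10), yet 2 ≡ 2 (mod 10), not 9.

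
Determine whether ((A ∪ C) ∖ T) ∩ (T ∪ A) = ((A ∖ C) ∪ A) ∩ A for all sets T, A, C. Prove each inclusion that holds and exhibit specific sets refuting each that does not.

(⟸) This inclusion fails. Take T = {1}, A = {1}, C = ∅; then 1 ∈ ((A ∖ C) ∪ A) ∩ A but 1 ∉ ((A ∪ C) ∖ T) ∩ (T ∪ A).

(⟹) Let x ∈ ((A ∪ C) ∖ T) ∩ (T ∪ A). Then either x ∈ A and x ∉ T, C; or x ∈ A ∩ C and x ∉ T. In each case x ∈ ((A ∖ C) ∪ A) ∩ A, so ((A ∪ C) ∖ T) ∩ (T ∪ A) ⊆ ((A ∖ C) ∪ A) ∩ A.

The sets are not equal: only the forward inclusion holds.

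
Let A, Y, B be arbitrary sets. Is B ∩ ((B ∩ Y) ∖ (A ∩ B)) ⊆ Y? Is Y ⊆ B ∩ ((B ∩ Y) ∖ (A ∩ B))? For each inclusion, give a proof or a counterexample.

(⊆) holds; (⊇) fails.

Forward inclusion. Let x ∈ B ∩ ((B ∩ Y) ∖ (A ∩ B)). Then x ∈ Y ∩ B and x ∉ A, from which x ∈ Y.

Reverse inclusion. This inclusion fails. Take A = ∅, Y = {1}, B = ∅; then 1 ∈ Y but 1 ∉ B ∩ ((B ∩ Y) ∖ (A ∩ B)).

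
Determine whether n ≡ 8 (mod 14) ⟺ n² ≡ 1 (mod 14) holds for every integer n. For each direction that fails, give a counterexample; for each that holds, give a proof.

Forward direction. This fails: take n = 8. Then 8 ≡ 8 (mod 14), but 8² = 64 ≡ 8 (mod 14), not 1.

Converse. This fails: take n = 1. Then 1² = 1 ≡ 1 (mod 14), yet 1 ≡ 1 (mod 14), not 8.

Neither implication holds.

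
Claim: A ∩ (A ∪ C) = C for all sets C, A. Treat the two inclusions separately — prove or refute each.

(⟹) This inclusion fails. Take C = ∅, A = {1}; then 1 ∈ A ∩ (A ∪ C) but 1 ∉ C.

(⟸) This inclusion fails. Take C = {1}, A = ∅; then 1 ∈ C but 1 ∉ A ∩ (A ∪ C).

Both inclusions fail.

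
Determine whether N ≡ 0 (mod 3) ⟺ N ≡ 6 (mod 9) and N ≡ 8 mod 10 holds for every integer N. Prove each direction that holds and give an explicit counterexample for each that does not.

[⇒] This fails: N = 0 gives 0 ≡ 0 (mod 3) but 0 ≡ 0 (mod 9), so the conjunction on the right does not hold.

[⇐] Conversely, if N ≡ 6 (mod 9) and N ≡ 8 (mod 10), then by the Chinese remainder theorem N ≡ 78 (mod 90). Since 78 ≡ 0 (mod 3) and 3 ∣ 90, we get N ≡ 0 (mod 3).

Only the converse holds.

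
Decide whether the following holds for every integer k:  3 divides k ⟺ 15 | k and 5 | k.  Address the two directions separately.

(⟹) This fails: take k = 3. Certainly 3 ∣ 3, but 15 ∤ 3.

(⟸) Suppose 15 ∣ k and 5 ∣ k. Any common multiple of 15 and 5 is a multiple of their lcm; here lcm(15, 5) = 15·5/gcd(15, 5) = 75/5 = 15, so 15 ∣ k. Since 3 ∣ 15, it follows that 3 ∣ k.

Not equivalent: only (⇐) holds.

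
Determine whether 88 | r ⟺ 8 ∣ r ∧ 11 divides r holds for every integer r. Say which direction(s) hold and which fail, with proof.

Both implications hold.

Converse. Suppose 8 ∣ r and 11 ∣ r. Any common multiple of 8 and 11 is a multiple of their lcm; here gcd(8, 11) = 1, so lcm(8, 11) = 8·11 = 88, so 88 ∣ r.

Forward direction. If 88 ∣ r, write r = 88q. Since 88 = 11·8, r = 8·(11q), so 8 ∣ r; and since 88 = 8·11, r = 11·(8q), so 11 ∣ r.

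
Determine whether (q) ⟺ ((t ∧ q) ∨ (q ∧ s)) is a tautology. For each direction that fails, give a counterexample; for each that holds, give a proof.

Forward direction. This fails. Under t = F, q = T, s = F, the left side is true but the right side is false.

Converse. Assume the antecedent. If t is true, the antecedent forces (t = T, q = T, s = F) or (t = T, q = T, s = T), and q holds there. If t is false, the antecedent forces (t = F, q = T, s = T), and q holds there. Either way q holds.

Only the converse holds.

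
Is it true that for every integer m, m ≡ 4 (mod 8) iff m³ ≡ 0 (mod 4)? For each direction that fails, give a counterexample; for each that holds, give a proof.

(⟹) Suppose m ≡ 4 (mod 8). Then m³ ≡ 4³ = 64 (mod 8), and since 4 ∣ 8, also m³ ≡ 0 (mod 4).

(⟸) This fails: take m = 0. Then 0³ = 0 ≡ 0 (mod 4), yet 0 ≡ 0 (mod 8), not 4.

(⇒) holds; (⇐) fails.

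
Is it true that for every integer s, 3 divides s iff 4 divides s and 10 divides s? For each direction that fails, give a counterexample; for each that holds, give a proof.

Both directions fail.

Forward direction. This fails: take s = 3. Certainly 3 ∣ 3, but 4 ∤ 3.

Converse. This fails: take s = 20. Both 4 ∣ 20 and 10 ∣ 20, yet 20 is not a multiple of 3 (since 20 = 6·3 + 2), so 3 ∤ 20.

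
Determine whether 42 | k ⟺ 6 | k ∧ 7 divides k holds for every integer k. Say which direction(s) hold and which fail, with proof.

(⇒) If 42 ∣ k, write k = 42q. Since 42 = 7·6, k = 6·(7q), so 6 ∣ k; and since 42 = 6·7, k = 7·(6q), so 7 ∣ k.

(⇐) Suppose 6 ∣ k and 7 ∣ k. Any common multiple of 6 and 7 is a multiple of their lcm; here gcd(6, 7) = 1, so lcm(6, 7) = 6·7 = 42, so 42 ∣ k.

The biconditional holds.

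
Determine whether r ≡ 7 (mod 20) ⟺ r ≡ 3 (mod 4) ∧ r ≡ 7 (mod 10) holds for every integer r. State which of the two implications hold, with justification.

The biconditional holds.

[⇒] Suppose r ≡ 7 (mod 20); write r = 20j + 7. Since 4 ∣ 20, reducing mod 4 gives r ≡ 7 ≡ 3 (mod 4); since 10 ∣ 20, reducing mod 10 gives r ≡ 7 (mod 10).

[⇐] Conversely, if r ≡ 3 (mod 4) and r ≡ 7 (mod 10), then by the Chinese remainder theorem r ≡ 7 (mod 20). This is exactly r ≡ 7 (mod 20).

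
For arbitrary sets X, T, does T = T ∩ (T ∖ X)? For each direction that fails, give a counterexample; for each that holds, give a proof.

(⟹) This inclusion fails. Take X = {1}, T = {1}; then 1 ∈ T but 1 ∉ T ∩ (T ∖ X).

(⟸) Let x ∈ T ∩ (T ∖ X). Then x ∈ T and x ∉ X, from which x ∈ T.

Only the reverse inclusion holds.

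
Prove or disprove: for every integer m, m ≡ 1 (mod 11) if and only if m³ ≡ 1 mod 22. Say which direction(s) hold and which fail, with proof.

(⟹) This fails: take m = 12. Then 12 ≡ 1 (mod 11), but 12³ = 1728 ≡ 12 (mod 22), not 1.

(⟸) Conversely, the residues r modulo 22 with r³ ≡ 1 (mod 22) are exactly {1}, and each is ≡ 1 (mod 11).

Not equivalent: only (⇐) holds.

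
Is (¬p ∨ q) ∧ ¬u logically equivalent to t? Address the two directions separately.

[⇒] This fails. Under q = F, p = F, t = F, u = F, the left side is true but the right side is false.

[⇐] This fails. Under q = F, p = T, t = T, u = F, the left side is false but the right side is true.

Both directions fail.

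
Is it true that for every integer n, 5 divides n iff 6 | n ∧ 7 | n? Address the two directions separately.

Neither implication holds.

(→) This fails: take n = 5. Certainly 5 ∣ 5, but 6 ∤ 5.

(←) This fails: take n = 42. Both 6 ∣ 42 and 7 ∣ 42, yet 42 is not a multiple of 5 (since 42 = 8·5 + 2), so 5 ∤ 42.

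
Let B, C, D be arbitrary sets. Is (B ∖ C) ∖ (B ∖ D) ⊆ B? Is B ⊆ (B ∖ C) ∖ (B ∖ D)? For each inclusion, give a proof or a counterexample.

Only the forward inclusion holds.

(⊆) Let x ∈ (B ∖ C) ∖ (B ∖ D). Then x ∈ B ∩ D and x ∉ C, from which x ∈ B.

(⊇) This inclusion fails. Take B = {1}, C = ∅, D = ∅; then 1 ∈ B but 1 ∉ (B ∖ C) ∖ (B ∖ D).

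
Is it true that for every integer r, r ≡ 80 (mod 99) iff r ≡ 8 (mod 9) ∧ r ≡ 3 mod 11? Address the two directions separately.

Both implications hold.

(→) Suppose r ≡ 80 (mod 99); write r = 99j + 80. Since 9 ∣ 99, reducing mod 9 gives r ≡ 80 ≡ 8 (mod 9); since 11 ∣ 99, reducing mod 11 gives r ≡ 80 ≡ 3 (mod 11).

(←) Conversely, if r ≡ 8 (mod 9) and r ≡ 3 (mod 11), then by the Chinese remainder theorem r ≡ 80 (mod 99). This is exactly r ≡ 80 (mod 99).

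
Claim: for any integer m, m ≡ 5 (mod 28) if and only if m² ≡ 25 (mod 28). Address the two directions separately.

(⇒) holds; (⇐) fails.

(⇒) Suppose m ≡ 5 (mod 28). Write m = 28j + 5. Then (28j + 5)² = 784j² + 280j + 25 = 28(28j² + 10j) + 25, so m² ≡ 25 (mod 28).

(⇐) This fails: take m = 9. Then 9² = 81 ≡ 25 (mod 28), yet 9 ≡ 9 (mod 28), not 5.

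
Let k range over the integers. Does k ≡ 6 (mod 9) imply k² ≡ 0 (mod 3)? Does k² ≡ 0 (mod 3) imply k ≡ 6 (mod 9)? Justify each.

Only the forward implication holds.

(⇒) Suppose k ≡ 6 (mod 9). Then k² ≡ 6² = 36 (mod 9), and since 3 ∣ 9, also k² ≡ 0 (mod 3).

(⇐) This fails: take k = 0. Then 0² = 0 ≡ 0 (mod 3), yet 0 ≡ 0 (mod 9), not 6.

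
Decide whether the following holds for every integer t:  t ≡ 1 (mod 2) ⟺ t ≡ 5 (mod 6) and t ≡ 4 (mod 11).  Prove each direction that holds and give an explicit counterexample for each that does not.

[⇐] If t ≡ 5 (mod 6) and t ≡ 4 (mod 11), then by the Chinese remainder theorem t ≡ 59 (mod 66). Since 59 ≡ 1 (mod 2) and 2 ∣ 66, we get t ≡ 1 (mod 2).

[⇒] This fails: t = 1 gives 1 ≡ 1 (mod 2) but 1 ≡ 1 (mod 6), so the conjunction on the right does not hold.

Not equivalent: only (⇐) holds.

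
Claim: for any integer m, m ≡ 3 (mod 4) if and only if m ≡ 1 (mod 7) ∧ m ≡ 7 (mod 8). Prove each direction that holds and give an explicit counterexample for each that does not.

[⇒] This fails: m = 3 gives 3 ≡ 3 (mod 4) but 3 ≡ 3 (mod 7), so the conjunction on the right does not hold.

[⇐] Conversely, if m ≡ 1 (mod 7) and m ≡ 7 (mod 8), then by the Chinese remainder theorem m ≡ 15 (mod 56). Since 15 ≡ 3 (mod 4) and 4 ∣ 56, we get m ≡ 3 (mod 4).

Only the reverse direction holds.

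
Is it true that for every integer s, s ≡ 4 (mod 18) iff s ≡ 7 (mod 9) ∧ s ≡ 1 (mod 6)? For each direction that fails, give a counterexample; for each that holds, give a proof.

(⇒) This fails: s = 4 gives 4 ≡ 4 (mod 18) but 4 ≡ 4 (mod 9), so the conjunction on the right does not hold.

(⇐) This fails: s = 7 satisfies both congruences on the right (7 ≡ 7 mod 9 and 7 ≡ 1 mod 6) yet 7 ≡ 7 (mod 18), not 4.

Neither implication holds.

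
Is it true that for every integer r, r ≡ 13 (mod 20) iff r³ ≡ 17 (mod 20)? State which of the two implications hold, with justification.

[⇒] Suppose r ≡ 13 (mod 20). Write r = 20j + 13. Then (20j + 13)³ = 8000j³ + 15600j² + 10140j + 2197 = 20(400j³ + 780j² + 507j + 109) + 17, so r³ ≡ 17 (mod 20).

[⇐] Conversely, suppose r³ ≡ 17 (mod 20). The only residue r in {0, …, 19} with r³ ≡ 17 (mod 20) is r = 13, so r ≡ 13 (mod 20).

Both directions hold; the statement is true.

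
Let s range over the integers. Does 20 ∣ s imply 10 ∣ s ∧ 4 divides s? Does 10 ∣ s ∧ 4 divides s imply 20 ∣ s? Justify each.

(⇒) If 20 ∣ s, write s = 20q. Since 20 = 2·10, s = 10·(2q), so 10 ∣ s; and since 20 = 5·4, s = 4·(5q), so 4 ∣ s.

(⇐) Suppose 10 ∣ s and 4 ∣ s. Any common multiple of 10 and 4 is a multiple of their lcm; here lcm(10, 4) = 10·4/gcd(10, 4) = 40/2 = 20, so 20 ∣ s.

Both directions hold.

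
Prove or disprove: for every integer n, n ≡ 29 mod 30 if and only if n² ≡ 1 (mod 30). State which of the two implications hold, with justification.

Only the forward direction holds.

(⟹) Suppose n ≡ 29 mod 30. Write n = 30j + 29. Then (30j + 29)² = 900j² + 1740j + 841 = 30(30j² + 58j + 28) + 1, so n² ≡ 1 (mod 30).

(⟸) This fails: take n = 1. Then 1² = 1 ≡ 1 (mod 30), yet 1 ≡ 1 (mod 30), not 29.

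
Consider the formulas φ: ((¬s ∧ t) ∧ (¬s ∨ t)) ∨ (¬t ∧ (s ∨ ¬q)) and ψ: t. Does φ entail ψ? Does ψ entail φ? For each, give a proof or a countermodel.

(⇒) fails and (⇐) fails.

(⇒) This fails. Under s = F, q = F, t = F, the left side is true but the right side is false.

(⇐) This fails. Under s = T, q = F, t = T, the left side is false but the right side is true.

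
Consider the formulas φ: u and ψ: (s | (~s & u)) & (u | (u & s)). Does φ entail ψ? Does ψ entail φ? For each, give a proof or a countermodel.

Both directions hold; the statement is true.

(⇒) Assume the antecedent. If s is true, the antecedent forces (s = T, u = T), and (s | (~s & u)) & (u | (u & s)) holds there. If s is false, the antecedent forces (s = F, u = T), and (s | (~s & u)) & (u | (u & s)) holds there. Either way (s | (~s & u)) & (u | (u & s)) holds.

(⇐) Assume the antecedent. If s is true, the antecedent forces (s = T, u = T), and u holds there. If s is false, the antecedent forces (s = F, u = T), and u holds there. Either way u holds.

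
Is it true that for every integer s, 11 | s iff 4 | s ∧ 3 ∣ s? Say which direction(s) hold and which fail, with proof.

Forward direction. This fails: take s = 11. Certainly 11 ∣ 11, but 4 ∤ 11.

Converse. This fails: take s = 12. Both 4 ∣ 12 and 3 ∣ 12, yet 12 is not a multiple of 11 (since 12 = 1·11 + 1), so 11 ∤ 12.

Both directions fail.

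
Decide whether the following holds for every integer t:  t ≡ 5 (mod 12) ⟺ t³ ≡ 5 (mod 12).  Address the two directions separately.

Both directions hold; the statement is true.

Converse. For the converse, argue contrapositively. If t ≢ 5 (mod 12), then t is congruent to one of 0, 1, 2, 3, 4, 6, 7, 8, 9, 10, 11 modulo 12, and these give t³ ≡ 0, 1, 8, 3, 4, 0, 7, 8, 9, 4, 11 respectively — never 5.

Forward direction. Suppose t ≡ 5 (mod 12). Write t = 12j + 5. Then (12j + 5)³ = 1728j³ + 2160j² + 900j + 125 = 12(144j³ + 180j² + 75j + 10) + 5, so t³ ≡ 5 (mod 12).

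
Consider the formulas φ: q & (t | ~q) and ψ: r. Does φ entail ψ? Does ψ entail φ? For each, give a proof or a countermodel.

(→) This fails. Under t = T, r = F, q = T, the left side is true but the right side is false.

(←) This fails. Under t = F, r = T, q = F, the left side is false but the right side is true.

Neither direction holds.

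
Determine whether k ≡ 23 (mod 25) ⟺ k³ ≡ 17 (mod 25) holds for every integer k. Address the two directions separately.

Equivalent; both directions hold.

(⟹) Suppose k ≡ 23 (mod 25). Write k = 25j + 23. Then (25j + 23)³ = 15625j³ + 43125j² + 39675j + 12167 = 25(625j³ + 1725j² + 1587j + 486) + 17, so k³ ≡ 17 (mod 25).

(⟸) Conversely, suppose k³ ≡ 17 (mod 25). The only residue r in {0, …, 24} with r³ ≡ 17 (mod 25) is r = 23, so k ≡ 23 (mod 25).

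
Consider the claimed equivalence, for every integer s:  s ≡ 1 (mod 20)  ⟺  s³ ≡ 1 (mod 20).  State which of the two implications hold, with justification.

(→) Suppose s ≡ 1 (mod 20). Write s = 20j + 1. Then (20j + 1)³ = 8000j³ + 1200j² + 60j + 1 = 20(400j³ + 60j² + 3j) + 1, so s³ ≡ 1 (mod 20).

(←) Conversely, suppose s³ ≡ 1 (mod 20). The only residue r in {0, …, 19} with r³ ≡ 1 (mod 20) is r = 1, so s ≡ 1 (mod 20).

Equivalent; both directions hold.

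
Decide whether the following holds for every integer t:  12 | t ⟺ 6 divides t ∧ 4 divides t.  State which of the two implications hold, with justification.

[⇐] Suppose 6 ∣ t and 4 ∣ t. Any common multiple of 6 and 4 is a multiple of their lcm; here lcm(6, 4) = 6·4/gcd(6, 4) = 24/2 = 12, so 12 ∣ t.

[⇒] If 12 ∣ t, write t = 12q. Since 12 = 2·6, t = 6·(2q), so 6 ∣ t; and since 12 = 3·4, t = 4·(3q), so 4 ∣ t.

Equivalent; both directions hold.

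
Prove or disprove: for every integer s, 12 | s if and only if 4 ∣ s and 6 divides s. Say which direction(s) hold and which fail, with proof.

Equivalent; both directions hold.

(→) If 12 ∣ s, write s = 12q. Since 12 = 3·4, s = 4·(3q), so 4 ∣ s; and since 12 = 2·6, s = 6·(2q), so 6 ∣ s.

(←) Suppose 4 ∣ s and 6 ∣ s. Any common multiple of 4 and 6 is a multiple of their lcm; here lcm(4, 6) = 4·6/gcd(4, 6) = 24/2 = 12, so 12 ∣ s.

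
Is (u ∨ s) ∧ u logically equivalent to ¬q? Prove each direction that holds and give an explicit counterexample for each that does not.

Neither direction holds.

(⟹) This fails. Under u = T, s = F, q = T, the left side is true but the right side is false.

(⟸) This fails. Under u = F, s = F, q = F, the left side is false but the right side is true.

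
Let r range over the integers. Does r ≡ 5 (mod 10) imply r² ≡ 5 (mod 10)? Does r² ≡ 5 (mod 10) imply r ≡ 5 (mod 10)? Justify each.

(←) For the converse, argue contrapositively. If r ≢ 5 (mod 10), then r is congruent to one of 0, 1, 2, 3, 4, 6, 7, 8, 9 modulo 10, and these give r² ≡ 0, 1, 4, 9, 6, 6, 9, 4, 1 respectively — never 5.

(→) Suppose r ≡ 5 (mod 10). Write r = 10j + 5. Then (10j + 5)² = 100j² + 100j + 25 = 10(10j² + 10j + 2) + 5, so r² ≡ 5 (mod 10).

The biconditional holds.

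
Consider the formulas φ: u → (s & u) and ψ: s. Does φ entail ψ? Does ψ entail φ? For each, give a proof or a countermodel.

Not equivalent: only (⇐) holds.

[⇐] Assume the antecedent. If s is true, u → (s & u) reduces to true regardless of the other variables. If s is false, the antecedent cannot hold. Either way u → (s & u) holds.

[⇒] This fails. Under s = F, u = F, the left side is true but the right side is false.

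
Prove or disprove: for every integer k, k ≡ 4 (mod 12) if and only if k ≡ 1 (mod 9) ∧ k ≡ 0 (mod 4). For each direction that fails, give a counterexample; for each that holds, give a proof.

[⇐] If k ≡ 1 (mod 9) and k ≡ 0 (mod 4), then by the Chinese remainder theorem k ≡ 28 (mod 36). Since 28 ≡ 4 (mod 12) and 12 ∣ 36, we get k ≡ 4 (mod 12).

[⇒] This fails: k = 16 gives 16 ≡ 4 (mod 12) but 16 ≡ 7 (mod 9), so the conjunction on the right does not hold.

Not equivalent: only (⇐) holds.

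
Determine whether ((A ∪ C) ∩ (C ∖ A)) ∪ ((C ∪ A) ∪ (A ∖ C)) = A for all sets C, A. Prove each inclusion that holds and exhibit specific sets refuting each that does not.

Only the reverse inclusion holds.

(⊆) This inclusion fails. Take C = {1}, A = ∅; then 1 ∈ ((A ∪ C) ∩ (C ∖ A)) ∪ ((C ∪ A) ∪ (A ∖ C)) but 1 ∉ A.

(⊇) Let x ∈ A. Then either x ∈ A and x ∉ C; or x ∈ C ∩ A. In each case x ∈ ((A ∪ C) ∩ (C ∖ A)) ∪ ((C ∪ A) ∪ (A ∖ C)), so A ⊆ ((A ∪ C) ∩ (C ∖ A)) ∪ ((C ∪ A) ∪ (A ∖ C)).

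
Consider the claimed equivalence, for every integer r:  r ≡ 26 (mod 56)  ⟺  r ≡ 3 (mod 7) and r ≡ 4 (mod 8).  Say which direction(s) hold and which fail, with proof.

Both directions fail.

Forward direction. This fails: r = 26 gives 26 ≡ 26 (mod 56) but 26 ≡ 5 (mod 7), so the conjunction on the right does not hold.

Converse. This fails: r = 52 satisfies both congruences on the right (52 ≡ 3 mod 7 and 52 ≡ 4 mod 8) yet 52 ≡ 52 (mod 56), not 26.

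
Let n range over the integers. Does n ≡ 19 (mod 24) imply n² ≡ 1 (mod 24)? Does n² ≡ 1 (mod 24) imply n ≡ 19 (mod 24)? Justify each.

(⟹) Suppose n ≡ 19 (mod 24). Write n = 24j + 19. Then (24j + 19)² = 576j² + 912j + 361 = 24(24j² + 38j + 15) + 1, so n² ≡ 1 (mod 24).

(⟸) This fails: take n = 1. Then 1² = 1 ≡ 1 (mod 24), yet 1 ≡ 1 (mod 24), not 19.

The forward direction holds; the converse fails.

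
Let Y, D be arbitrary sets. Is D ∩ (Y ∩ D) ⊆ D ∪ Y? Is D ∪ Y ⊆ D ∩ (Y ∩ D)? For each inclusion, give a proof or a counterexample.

The sets are not equal: only the forward inclusion holds.

(⟸) This inclusion fails. Take Y = {1}, D = ∅; then 1 ∈ D ∪ Y but 1 ∉ D ∩ (Y ∩ D).

(⟹) Let x ∈ D ∩ (Y ∩ D). Then x ∈ Y ∩ D, from which x ∈ D ∪ Y.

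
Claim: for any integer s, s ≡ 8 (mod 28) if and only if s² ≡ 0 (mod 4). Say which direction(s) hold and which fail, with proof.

Not equivalent: only (⇒) holds.

Forward direction. Suppose s ≡ 8 (mod 28). Then s² ≡ 8² = 64 (mod 28), and since 4 ∣ 28, also s² ≡ 0 (mod 4).

Converse. This fails: take s = 0. Then 0² = 0 ≡ 0 (mod 4), yet 0 ≡ 0 (mod 28), not 8.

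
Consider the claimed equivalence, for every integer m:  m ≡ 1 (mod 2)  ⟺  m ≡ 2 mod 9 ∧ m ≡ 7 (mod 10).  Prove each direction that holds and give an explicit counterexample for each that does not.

The forward direction fails; the converse holds.

(⇒) This fails: m = 1 gives 1 ≡ 1 (mod 2) but 1 ≡ 1 (mod 9), so the conjunction on the right does not hold.

(⇐) Conversely, if m ≡ 2 (mod 9) and m ≡ 7 (mod 10), then by the Chinese remainder theorem m ≡ 47 (mod 90). Since 47 ≡ 1 (mod 2) and 2 ∣ 90, we get m ≡ 1 (mod 2).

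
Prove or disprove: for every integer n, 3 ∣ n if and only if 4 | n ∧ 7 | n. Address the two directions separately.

Neither implication holds.

(⇒) This fails: take n = 3. Certainly 3 ∣ 3, but 4 ∤ 3.

(⇐) This fails: take n = 28. Both 4 ∣ 28 and 7 ∣ 28, yet 28 is not a multiple of 3 (since 28 = 9·3 + 1), so 3 ∤ 28.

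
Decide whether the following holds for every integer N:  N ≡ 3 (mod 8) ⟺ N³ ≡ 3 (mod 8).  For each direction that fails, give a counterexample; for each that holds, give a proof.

Both directions hold; the statement is true.

[⇐] Suppose N³ ≡ 3 (mod 8). The only residue r in {0, …, 7} with r³ ≡ 3 (mod 8) is r = 3, so N ≡ 3 (mod 8).

[⇒] Suppose N ≡ 3 (mod 8). Write N = 8j + 3. Then (8j + 3)³ = 512j³ + 576j² + 216j + 27 = 8(64j³ + 72j² + 27j + 3) + 3, so N³ ≡ 3 (mod 8).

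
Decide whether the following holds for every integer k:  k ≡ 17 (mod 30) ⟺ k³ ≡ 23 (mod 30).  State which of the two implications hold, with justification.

(⟸) Suppose k³ ≡ 23 (mod 30). The only residue r in {0, …, 29} with r³ ≡ 23 (mod 30) is r = 17, so k ≡ 17 (mod 30).

(⟹) Suppose k ≡ 17 (mod 30). Write k = 30j + 17. Then (30j + 17)³ = 27000j³ + 45900j² + 26010j + 4913 = 30(900j³ + 1530j² + 867j + 163) + 23, so k³ ≡ 23 (mod 30).

Equivalent; both directions hold.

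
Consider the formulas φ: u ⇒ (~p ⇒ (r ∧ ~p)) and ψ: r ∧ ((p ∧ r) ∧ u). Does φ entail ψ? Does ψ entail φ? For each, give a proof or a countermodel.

Converse. Assume the antecedent. If u is true, the antecedent forces (u = T, r = T, p = T), and u ⇒ (~p ⇒ (r ∧ ~p)) holds there. If u is false, the antecedent cannot hold. Either way u ⇒ (~p ⇒ (r ∧ ~p)) holds.

Forward direction. This fails. Under u = F, r = F, p = F, the left side is true but the right side is false.

The forward direction fails; the converse holds.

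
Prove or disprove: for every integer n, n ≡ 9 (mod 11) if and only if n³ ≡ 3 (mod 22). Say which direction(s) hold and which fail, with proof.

Only the converse holds.

[⇐] The residues r modulo 22 with r³ ≡ 3 (mod 22) are exactly {9}, and each is ≡ 9 (mod 11).

[⇒] This fails: take n = 20. Then 20 ≡ 9 (mod 11), but 20³ = 8000 ≡ 14 (mod 22), not 3.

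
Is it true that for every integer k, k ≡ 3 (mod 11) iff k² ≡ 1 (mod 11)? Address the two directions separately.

(⇒) fails and (⇐) fails.

(→) This fails: take k = 3. Then 3 ≡ 3 (mod 11), but 3² = 9 ≡ 9 (mod 11), not 1.

(←) This fails: take k = 1. Then 1² = 1 ≡ 1 (mod 11), yet 1 ≡ 1 (mod 11), not 3.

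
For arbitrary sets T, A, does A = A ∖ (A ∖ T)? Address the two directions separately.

(⟹) This inclusion fails. Take T = ∅, A = {1}; then 1 ∈ A but 1 ∉ A ∖ (A ∖ T).

(⟸) Let x ∈ A ∖ (A ∖ T). Then x ∈ T ∩ A, from which x ∈ A.

Only the reverse inclusion holds.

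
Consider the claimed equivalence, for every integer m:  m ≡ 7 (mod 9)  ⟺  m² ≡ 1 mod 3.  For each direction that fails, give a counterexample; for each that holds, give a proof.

(⇒) holds; (⇐) fails.

[⇒] Suppose m ≡ 7 (mod 9). Then m² ≡ 7² = 49 (mod 9), and since 3 ∣ 9, also m² ≡ 1 (mod 3).

[⇐] This fails: take m = 1. Then 1² = 1 ≡ 1 (mod 3), yet 1 ≡ 1 (mod 9), not 7.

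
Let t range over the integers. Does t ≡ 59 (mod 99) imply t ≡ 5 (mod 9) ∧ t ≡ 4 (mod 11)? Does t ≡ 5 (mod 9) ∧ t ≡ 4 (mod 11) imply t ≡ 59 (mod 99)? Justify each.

Both directions hold.

Forward direction. Suppose t ≡ 59 (mod 99); write t = 99j + 59. Since 9 ∣ 99, reducing mod 9 gives t ≡ 59 ≡ 5 (mod 9); since 11 ∣ 99, reducing mod 11 gives t ≡ 59 ≡ 4 (mod 11).

Converse. If t ≡ 5 (mod 9) and t ≡ 4 (mod 11), then by the Chinese remainder theorem t ≡ 59 (mod 99). This is exactly t ≡ 59 (mod 99).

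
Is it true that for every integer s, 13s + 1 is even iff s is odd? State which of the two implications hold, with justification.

(⇐) Suppose s is odd; write s = 2j + 1. Then 13s + 1 = 13·(2j + 1) + 1 = 2·13j + 14, which is even.

(⇒) Suppose 13s + 1 is even. Since 13 is odd, 13s and s have the same parity, so 13s + 1 ≡ s + 1 (mod 2). As 1 is odd, 13s + 1 is even exactly when s is odd. Thus s is odd.

The biconditional holds.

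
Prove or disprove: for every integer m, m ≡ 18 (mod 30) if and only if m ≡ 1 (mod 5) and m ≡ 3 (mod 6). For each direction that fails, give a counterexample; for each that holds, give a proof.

(⇒) fails and (⇐) fails.

(⟹) This fails: m = 18 gives 18 ≡ 18 (mod 30) but 18 ≡ 3 (mod 5), so the conjunction on the right does not hold.

(⟸) This fails: m = 21 satisfies both congruences on the right (21 ≡ 1 mod 5 and 21 ≡ 3 mod 6) yet 21 ≡ 21 (mod 30), not 18.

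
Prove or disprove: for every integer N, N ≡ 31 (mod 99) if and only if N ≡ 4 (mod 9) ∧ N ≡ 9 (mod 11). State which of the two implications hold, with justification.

[⇒] Suppose N ≡ 31 (mod 99); write N = 99j + 31. Since 9 ∣ 99, reducing mod 9 gives N ≡ 31 ≡ 4 (mod 9); since 11 ∣ 99, reducing mod 11 gives N ≡ 31 ≡ 9 (mod 11).

[⇐] Conversely, if N ≡ 4 (mod 9) and N ≡ 9 (mod 11), then by the Chinese remainder theorem N ≡ 31 (mod 99). This is exactly N ≡ 31 (mod 99).

Equivalent; both directions hold.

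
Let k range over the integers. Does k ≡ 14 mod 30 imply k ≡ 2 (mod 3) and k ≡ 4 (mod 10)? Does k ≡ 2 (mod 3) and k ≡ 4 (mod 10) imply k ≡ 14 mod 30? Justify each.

Both directions hold.

(←) If k ≡ 2 (mod 3) and k ≡ 4 (mod 10), then by the Chinese remainder theorem k ≡ 14 (mod 30). This is exactly k ≡ 14 (mod 30).

(→) Suppose k ≡ 14 (mod 30); write k = 30j + 14. Since 3 ∣ 30, reducing mod 3 gives k ≡ 14 ≡ 2 (mod 3); since 10 ∣ 30, reducing mod 10 gives k ≡ 14 ≡ 4 (mod 10).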